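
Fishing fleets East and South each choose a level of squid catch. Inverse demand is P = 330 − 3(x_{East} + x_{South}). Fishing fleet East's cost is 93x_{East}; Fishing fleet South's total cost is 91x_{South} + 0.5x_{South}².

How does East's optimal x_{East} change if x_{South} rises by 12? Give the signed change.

-6

Fishing fleet East's profit: π = x_{East}(330 − 3(x_{East} + x_{South})) − 93x_{East}.
∂π/∂x_{East} = 237 − 6x_{East} − 3x_{South} = 0, so x_{East} = 39.5 − 0.5x_{South}.
The reaction-function slope is −0.5, so a 12-unit rise in x_{South} moves x_{East} by −0.5 × 12 = −6. East's best response falls — the actions are strategic substitutes.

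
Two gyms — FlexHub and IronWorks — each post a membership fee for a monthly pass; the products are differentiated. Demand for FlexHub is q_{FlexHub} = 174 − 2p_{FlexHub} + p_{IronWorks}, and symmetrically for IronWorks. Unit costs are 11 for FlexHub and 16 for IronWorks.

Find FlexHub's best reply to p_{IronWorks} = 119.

78.75

FlexHub's profit: π = (p_{FlexHub} − 11)(174 − 2p_{FlexHub} + p_{IronWorks}).
∂π/∂p_{FlexHub} = 196 − 4p_{FlexHub} + p_{IronWorks} = 0 ⇒ p_{FlexHub} = 49 + 0.25p_{IronWorks}.
At p_{IronWorks} = 119: p_{FlexHub} = 49 + 0.25·119 = 78.75.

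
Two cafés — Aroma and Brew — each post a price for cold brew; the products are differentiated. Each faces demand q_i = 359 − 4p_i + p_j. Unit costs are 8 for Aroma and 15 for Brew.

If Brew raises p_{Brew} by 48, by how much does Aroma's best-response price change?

6

Aroma's profit: π = (p_{Aroma} − 8)(359 − 4p_{Aroma} + p_{Brew}).
∂π/∂p_{Aroma} = 391 − 8p_{Aroma} + p_{Brew} = 0 ⇒ p_{Aroma} = 48.875 + 0.125p_{Brew}.
The reaction-function slope is 0.125, so a 48-unit rise in p_{Brew} moves p_{Aroma} by 0.125 × 48 = 6. Aroma's best response rises — the actions are strategic complements.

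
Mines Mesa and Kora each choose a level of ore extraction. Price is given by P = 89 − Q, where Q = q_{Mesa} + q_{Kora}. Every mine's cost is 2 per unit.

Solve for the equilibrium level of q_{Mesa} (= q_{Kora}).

Mine Mesa's profit: π = q_{Mesa}(89 − (q_{Mesa} + q_{Kora})) − 2q_{Mesa}.
∂π/∂q_{Mesa} = 87 − 2q_{Mesa} − q_{Kora} = 0, so q_{Mesa} = 43.5 − 0.5q_{Kora}.
The game is symmetric, so in equilibrium q_{Kora} = q_{Mesa}: the reaction function gives 1.5q_{Mesa} = 43.5, hence q_{Mesa} = 29.

29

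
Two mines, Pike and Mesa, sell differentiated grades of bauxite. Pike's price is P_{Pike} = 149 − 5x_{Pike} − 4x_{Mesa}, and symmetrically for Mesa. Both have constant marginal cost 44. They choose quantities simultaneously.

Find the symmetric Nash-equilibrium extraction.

Mine Pike's profit: π = x_{Pike}(149 − 5x_{Pike} − 4x_{Mesa}) − 44x_{Pike}.
∂π/∂x_{Pike} = 105 − 10x_{Pike} − 4x_{Mesa} = 0 ⇒ x_{Pike} = 10.5 − 0.4x_{Mesa}.
By symmetry x_{Mesa} = x_{Pike}; substituting into the reaction function, 1.4x_{Pike} = 10.5 and x_{Pike} = 7.5.

7.5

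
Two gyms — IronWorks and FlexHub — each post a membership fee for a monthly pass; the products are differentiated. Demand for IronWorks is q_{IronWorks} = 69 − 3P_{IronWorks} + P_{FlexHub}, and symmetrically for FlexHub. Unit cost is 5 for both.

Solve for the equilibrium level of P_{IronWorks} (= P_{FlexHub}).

16.8

IronWorks's profit: π = (P_{IronWorks} − 5)(69 − 3P_{IronWorks} + P_{FlexHub}).
∂π/∂P_{IronWorks} = 84 − 6P_{IronWorks} + P_{FlexHub} = 0 ⇒ P_{IronWorks} = 14 + (1/6)P_{FlexHub}.
Setting P_{IronWorks} = P_{FlexHub} in the reaction function: P_{IronWorks} = 14 + (1/6)P_{IronWorks}, so P_{IronWorks} = 14 / (5/6) = 16.8.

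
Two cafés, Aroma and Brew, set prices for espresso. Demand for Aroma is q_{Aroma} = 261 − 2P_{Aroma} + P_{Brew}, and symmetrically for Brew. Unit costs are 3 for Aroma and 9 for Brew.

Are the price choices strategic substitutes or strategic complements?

Aroma's profit: π = (P_{Aroma} − 3)(261 − 2P_{Aroma} + P_{Brew}).
∂π/∂P_{Aroma} = 267 − 4P_{Aroma} + P_{Brew} = 0 ⇒ P_{Aroma} = 66.75 + 0.25P_{Brew}.
The best-response slope dP_{Aroma}/dP_{Brew} = 0.25 > 0: the reaction function is upward-sloping, so the choices are strategic complements.

strategic complements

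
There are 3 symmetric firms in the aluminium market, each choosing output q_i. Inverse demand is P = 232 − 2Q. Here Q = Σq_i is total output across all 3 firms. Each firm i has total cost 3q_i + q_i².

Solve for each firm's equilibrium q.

22.9

A representative firm's profit is π_i = q_i(232 − 2Q) − 3q_i − q_i², with Q = q_i + Σ_{j≠i} q_j.
First-order condition: 229 − 6q_i − 2Σ_{j≠i} q_j = 0.
In a symmetric equilibrium every firm chooses the same q, so Σ_{j≠i} q_j = 2q. The condition becomes 229 − 10q = 0, giving q = 229/10 = 22.9.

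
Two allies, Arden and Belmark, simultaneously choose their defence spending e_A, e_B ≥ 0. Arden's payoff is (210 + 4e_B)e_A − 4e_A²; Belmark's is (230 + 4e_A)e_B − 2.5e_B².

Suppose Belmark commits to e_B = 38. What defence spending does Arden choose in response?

Expanding Arden's payoff: 210e_A + 4e_Be_A − 4e_A².
∂π/∂e_A = 210 + 4e_B − 8e_A = 0, so e_A = 26.25 + 0.5e_B.
At e_B = 38: e_A = 26.25 + 0.5·38 = 45.25.

45.25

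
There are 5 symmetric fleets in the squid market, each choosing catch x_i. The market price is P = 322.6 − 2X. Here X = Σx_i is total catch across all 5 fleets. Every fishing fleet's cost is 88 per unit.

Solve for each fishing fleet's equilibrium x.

A representative fishing fleet's profit is π_i = x_i(322.6 − 2X) − 88x_i, with X = x_i + Σ_{j≠i} x_j.
First-order condition: 234.6 − 4x_i − 2Σ_{j≠i} x_j = 0.
Imposing symmetry (x_j = x for all j) turns Σ_{j≠i} x_j into 4x, so 234.6 = 12x and x = 19.55.

19.55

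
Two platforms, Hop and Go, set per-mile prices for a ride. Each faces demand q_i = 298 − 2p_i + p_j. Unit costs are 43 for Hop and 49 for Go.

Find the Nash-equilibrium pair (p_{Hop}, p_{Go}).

Hop's profit: π = (p_{Hop} − 43)(298 − 2p_{Hop} + p_{Go}).
∂π/∂p_{Hop} = 384 − 4p_{Hop} + p_{Go} = 0 ⇒ p_{Hop} = 96 + 0.25p_{Go}.
Similarly p_{Go} = 99 + 0.25p_{Hop}.
Plugging p_{Go} into Hop's best response: p_{Hop} = 96 + 0.25(99 + 0.25p_{Hop}) ⇒ 0.9375p_{Hop} = 120.75, so p_{Hop} = 128.8.
Then p_{Go} = 99 + 0.25·128.8 = 131.2.

128.8, 131.2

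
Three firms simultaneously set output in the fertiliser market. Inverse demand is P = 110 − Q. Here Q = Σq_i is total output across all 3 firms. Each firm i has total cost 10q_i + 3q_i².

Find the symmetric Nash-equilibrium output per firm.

10

A representative firm's profit is π_i = q_i(110 − Q) − 10q_i − 3q_i², with Q = q_i + Σ_{j≠i} q_j.
First-order condition: 100 − 8q_i − Σ_{j≠i} q_j = 0.
In a symmetric equilibrium every firm chooses the same q, so Σ_{j≠i} q_j = 2q. The condition becomes 100 − 10q = 0, giving q = 100/10 = 10.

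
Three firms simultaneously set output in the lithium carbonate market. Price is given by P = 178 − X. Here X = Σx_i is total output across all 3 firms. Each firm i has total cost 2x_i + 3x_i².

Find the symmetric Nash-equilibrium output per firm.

A representative firm's profit is π_i = x_i(178 − X) − 2x_i − 3x_i², with X = x_i + Σ_{j≠i} x_j.
First-order condition: 176 − 8x_i − Σ_{j≠i} x_j = 0.
With identical firms, set every x_j = x: then 176 − 8x − 2x = 0, i.e. x = 176/10 = 17.6.

17.6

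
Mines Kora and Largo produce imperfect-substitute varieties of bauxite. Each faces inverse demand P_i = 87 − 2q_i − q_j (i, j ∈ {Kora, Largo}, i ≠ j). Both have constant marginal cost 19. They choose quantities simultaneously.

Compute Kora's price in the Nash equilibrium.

Mine Kora's profit: π = q_{Kora}(87 − 2q_{Kora} − q_{Largo}) − 19q_{Kora}.
∂π/∂q_{Kora} = 68 − 4q_{Kora} − q_{Largo} = 0 ⇒ q_{Kora} = 17 − 0.25q_{Largo}.
The game is symmetric, so in equilibrium q_{Largo} = q_{Kora}: the reaction function gives 1.25q_{Kora} = 17, hence q_{Kora} = 13.6.
P_{Kora} = 87 − 2·13.6 − 13.6 = 46.2.

46.2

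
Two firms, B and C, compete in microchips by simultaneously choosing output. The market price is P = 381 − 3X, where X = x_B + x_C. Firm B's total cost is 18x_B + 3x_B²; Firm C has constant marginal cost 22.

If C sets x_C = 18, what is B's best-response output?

Firm B's profit: π = x_B(381 − 3(x_B + x_C)) − 18x_B − 3x_B².
∂π/∂x_B = 363 − 12x_B − 3x_C = 0, so x_B = 30.25 − 0.25x_C.
At x_C = 18: x_B = 30.25 − 0.25·18 = 25.75.

25.75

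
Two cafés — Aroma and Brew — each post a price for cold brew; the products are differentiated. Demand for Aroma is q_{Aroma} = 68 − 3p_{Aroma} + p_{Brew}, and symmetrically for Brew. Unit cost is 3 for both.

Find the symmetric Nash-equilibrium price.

15.4

Aroma's profit: π = (p_{Aroma} − 3)(68 − 3p_{Aroma} + p_{Brew}).
∂π/∂p_{Aroma} = 77 − 6p_{Aroma} + p_{Brew} = 0 ⇒ p_{Aroma} = 77/6 + (1/6)p_{Brew}.
Setting p_{Aroma} = p_{Brew} in the reaction function: p_{Aroma} = 77/6 + (1/6)p_{Aroma}, so p_{Aroma} = (77/6) / (5/6) = 15.4.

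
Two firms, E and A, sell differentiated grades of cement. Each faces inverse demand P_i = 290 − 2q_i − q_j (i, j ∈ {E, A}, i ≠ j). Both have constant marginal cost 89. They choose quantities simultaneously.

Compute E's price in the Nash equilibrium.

169.4

Firm E's profit: π = q_E(290 − 2q_E − q_A) − 89q_E.
∂π/∂q_E = 201 − 4q_E − q_A = 0 ⇒ q_E = 50.25 − 0.25q_A.
The game is symmetric, so in equilibrium q_A = q_E: the reaction function gives 1.25q_E = 50.25, hence q_E = 40.2.
P_E = 290 − 2·40.2 − 40.2 = 169.4.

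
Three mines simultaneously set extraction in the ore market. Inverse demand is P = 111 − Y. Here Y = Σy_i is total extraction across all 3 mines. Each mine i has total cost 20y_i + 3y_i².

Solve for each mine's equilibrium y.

A representative mine's profit is π_i = y_i(111 − Y) − 20y_i − 3y_i², with Y = y_i + Σ_{j≠i} y_j.
First-order condition: 91 − 8y_i − Σ_{j≠i} y_j = 0.
With identical mines, set every y_j = y: then 91 − 8y − 2y = 0, i.e. y = 91/10 = 9.1.

9.1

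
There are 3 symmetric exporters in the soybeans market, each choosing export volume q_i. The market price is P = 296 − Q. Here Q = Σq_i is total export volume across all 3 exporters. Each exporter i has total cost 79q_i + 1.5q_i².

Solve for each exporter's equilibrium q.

A representative exporter's profit is π_i = q_i(296 − Q) − 79q_i − 1.5q_i², with Q = q_i + Σ_{j≠i} q_j.
First-order condition: 217 − 5q_i − Σ_{j≠i} q_j = 0.
In a symmetric equilibrium every exporter chooses the same q, so Σ_{j≠i} q_j = 2q. The condition becomes 217 − 7q = 0, giving q = 217/7 = 31.

31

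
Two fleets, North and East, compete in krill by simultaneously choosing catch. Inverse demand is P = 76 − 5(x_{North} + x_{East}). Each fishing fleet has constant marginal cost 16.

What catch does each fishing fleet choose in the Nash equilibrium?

4

Fishing fleet North's profit: π = x_{North}(76 − 5(x_{North} + x_{East})) − 16x_{North}.
∂π/∂x_{North} = 60 − 10x_{North} − 5x_{East} = 0, so x_{North} = 6 − 0.5x_{East}.
Setting x_{North} = x_{East} in the reaction function: x_{North} = 6 − 0.5x_{North}, so x_{North} = 6 / 1.5 = 4.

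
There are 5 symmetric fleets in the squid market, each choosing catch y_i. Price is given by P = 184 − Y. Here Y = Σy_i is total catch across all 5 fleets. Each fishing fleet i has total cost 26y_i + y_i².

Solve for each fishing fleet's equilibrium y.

A representative fishing fleet's profit is π_i = y_i(184 − Y) − 26y_i − y_i², with Y = y_i + Σ_{j≠i} y_j.
First-order condition: 158 − 4y_i − Σ_{j≠i} y_j = 0.
With identical fishing fleets, set every y_j = y: then 158 − 4y − 4y = 0, i.e. y = 158/8 = 19.75.

19.75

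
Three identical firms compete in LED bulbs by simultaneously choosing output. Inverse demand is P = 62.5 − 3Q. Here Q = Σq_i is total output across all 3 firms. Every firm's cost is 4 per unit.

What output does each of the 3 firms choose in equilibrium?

A representative firm's profit is π_i = q_i(62.5 − 3Q) − 4q_i, with Q = q_i + Σ_{j≠i} q_j.
First-order condition: 58.5 − 6q_i − 3Σ_{j≠i} q_j = 0.
In a symmetric equilibrium every firm chooses the same q, so Σ_{j≠i} q_j = 2q. The condition becomes 58.5 − 12q = 0, giving q = 58.5/12 = 4.875.

4.875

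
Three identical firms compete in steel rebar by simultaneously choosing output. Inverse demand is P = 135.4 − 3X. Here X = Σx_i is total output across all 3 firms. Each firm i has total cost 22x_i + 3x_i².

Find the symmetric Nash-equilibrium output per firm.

6.3

A representative firm's profit is π_i = x_i(135.4 − 3X) − 22x_i − 3x_i², with X = x_i + Σ_{j≠i} x_j.
First-order condition: 113.4 − 12x_i − 3Σ_{j≠i} x_j = 0.
In a symmetric equilibrium every firm chooses the same x, so Σ_{j≠i} x_j = 2x. The condition becomes 113.4 − 18x = 0, giving x = 113.4/18 = 6.3.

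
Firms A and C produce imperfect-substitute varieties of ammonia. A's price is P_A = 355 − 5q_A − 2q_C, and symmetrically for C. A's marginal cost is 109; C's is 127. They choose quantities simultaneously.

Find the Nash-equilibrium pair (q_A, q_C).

Firm A's profit: π = q_A(355 − 5q_A − 2q_C) − 109q_A.
∂π/∂q_A = 246 − 10q_A − 2q_C = 0 ⇒ q_A = 24.6 − 0.2q_C.
Similarly q_C = 22.8 − 0.2q_A.
Plugging q_C into A's best response: q_A = 24.6 − 0.2(22.8 − 0.2q_A) ⇒ 0.96q_A = 20.04, so q_A = 20.875.
Then q_C = 22.8 − 0.2·20.875 = 18.625.

20.875, 18.625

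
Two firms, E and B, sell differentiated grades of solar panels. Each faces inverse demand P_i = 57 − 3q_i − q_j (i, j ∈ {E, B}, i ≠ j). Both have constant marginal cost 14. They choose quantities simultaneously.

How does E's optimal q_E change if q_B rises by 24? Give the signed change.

-4

Firm E's profit: π = q_E(57 − 3q_E − q_B) − 14q_E.
∂π/∂q_E = 43 − 6q_E − q_B = 0 ⇒ q_E = 43/6 − (1/6)q_B.
The reaction-function slope is −1/6, so a 24-unit rise in q_B moves q_E by −1/6 × 24 = −4. E's best response falls — the actions are strategic substitutes.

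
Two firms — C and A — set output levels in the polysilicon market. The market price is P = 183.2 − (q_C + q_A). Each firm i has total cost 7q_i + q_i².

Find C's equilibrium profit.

Firm C's profit: π = q_C(183.2 − (q_C + q_A)) − 7q_C − q_C².
∂π/∂q_C = 176.2 − 4q_C − q_A = 0, so q_C = 44.05 − 0.25q_A.
By symmetry q_A = q_C; substituting into the reaction function, 1.25q_C = 44.05 and q_C = 35.24.
Price P = 183.2 − 70.48 = 112.72.
C's profit: (112.72 − 7)·35.24 − (35.24)² = 2483.7152.

2483.7152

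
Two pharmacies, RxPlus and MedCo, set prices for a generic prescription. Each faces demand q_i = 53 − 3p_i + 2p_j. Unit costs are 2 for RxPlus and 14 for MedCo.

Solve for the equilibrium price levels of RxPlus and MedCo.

17, 21.5

RxPlus's profit: π = (p_{RxPlus} − 2)(53 − 3p_{RxPlus} + 2p_{MedCo}).
∂π/∂p_{RxPlus} = 59 − 6p_{RxPlus} + 2p_{MedCo} = 0 ⇒ p_{RxPlus} = 59/6 + (1/3)p_{MedCo}.
Similarly p_{MedCo} = 95/6 + (1/3)p_{RxPlus}.
Plugging p_{MedCo} into RxPlus's best response: p_{RxPlus} = 59/6 + (1/3)(95/6 + (1/3)p_{RxPlus}) ⇒ (8/9)p_{RxPlus} = 136/9, so p_{RxPlus} = 17.
Then p_{MedCo} = 95/6 + (1/3)·17 = 21.5.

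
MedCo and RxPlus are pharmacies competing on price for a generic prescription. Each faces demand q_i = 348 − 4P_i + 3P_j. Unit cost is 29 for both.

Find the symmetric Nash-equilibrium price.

MedCo's profit: π = (P_{MedCo} − 29)(348 − 4P_{MedCo} + 3P_{RxPlus}).
∂π/∂P_{MedCo} = 464 − 8P_{MedCo} + 3P_{RxPlus} = 0 ⇒ P_{MedCo} = 58 + 0.375P_{RxPlus}.
The game is symmetric, so in equilibrium P_{RxPlus} = P_{MedCo}: the reaction function gives 0.625P_{MedCo} = 58, hence P_{MedCo} = 92.8.

92.8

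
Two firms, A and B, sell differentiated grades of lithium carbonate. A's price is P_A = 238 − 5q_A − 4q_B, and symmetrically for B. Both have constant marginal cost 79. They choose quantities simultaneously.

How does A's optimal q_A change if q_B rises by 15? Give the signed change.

Firm A's profit: π = q_A(238 − 5q_A − 4q_B) − 79q_A.
∂π/∂q_A = 159 − 10q_A − 4q_B = 0 ⇒ q_A = 15.9 − 0.4q_B.
The reaction-function slope is −0.4, so a 15-unit rise in q_B moves q_A by −0.4 × 15 = −6. A's best response falls — the actions are strategic substitutes.

-6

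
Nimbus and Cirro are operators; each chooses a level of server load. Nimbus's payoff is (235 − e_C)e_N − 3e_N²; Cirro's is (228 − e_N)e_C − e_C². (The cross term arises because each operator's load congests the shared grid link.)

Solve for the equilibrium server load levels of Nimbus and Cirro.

22, 103

Expanding Nimbus's payoff: 235e_N − e_Ce_N − 3e_N².
∂π/∂e_N = 235 − e_C − 6e_N = 0, so e_N = 235/6 − (1/6)e_C.
Likewise for Cirro: e_C = 114 − 0.5e_N.
Plugging e_C into Nimbus's best response: e_N = 235/6 − (1/6)(114 − 0.5e_N) ⇒ (11/12)e_N = 121/6, so e_N = 22.
Then e_C = 114 − 0.5·22 = 103.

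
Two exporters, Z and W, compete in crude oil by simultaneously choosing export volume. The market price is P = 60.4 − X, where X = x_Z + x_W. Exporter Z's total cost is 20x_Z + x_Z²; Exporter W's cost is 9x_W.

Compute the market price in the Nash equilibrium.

32.6

Exporter Z's profit: π = x_Z(60.4 − (x_Z + x_W)) − 20x_Z − x_Z².
∂π/∂x_Z = 40.4 − 4x_Z − x_W = 0, so x_Z = 10.1 − 0.25x_W.
For W: ∂π/∂x_W = 51.4 − 2x_W − x_Z = 0 ⇒ x_W = 25.7 − 0.5x_Z.
Substituting the second reaction function into the first: x_Z = 10.1 − 0.25(25.7 − 0.5x_Z), which gives 0.875x_Z = 3.675 ⇒ x_Z = 4.2.
Then x_W = 25.7 − 0.5·4.2 = 23.6.
Equilibrium price: P = 60.4 − 27.8 = 32.6.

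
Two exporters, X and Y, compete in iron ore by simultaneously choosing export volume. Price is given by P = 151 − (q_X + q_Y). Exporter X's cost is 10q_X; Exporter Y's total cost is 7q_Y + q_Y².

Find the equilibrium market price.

Exporter X's profit: π = q_X(151 − (q_X + q_Y)) − 10q_X.
∂π/∂q_X = 141 − 2q_X − q_Y = 0, so q_X = 70.5 − 0.5q_Y.
For Y: ∂π/∂q_Y = 144 − 4q_Y − q_X = 0 ⇒ q_Y = 36 − 0.25q_X.
Solving the two reaction functions simultaneously: (1 − (−0.5)(−0.25))q_X = 70.5 − 0.5·36, so 0.875q_X = 52.5 and q_X = 60.
Then q_Y = 36 − 0.25·60 = 21.
Equilibrium price: P = 151 − 81 = 70.

70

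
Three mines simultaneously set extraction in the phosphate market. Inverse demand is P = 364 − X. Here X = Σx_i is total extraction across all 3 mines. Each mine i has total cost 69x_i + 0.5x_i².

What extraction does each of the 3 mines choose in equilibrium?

59

A representative mine's profit is π_i = x_i(364 − X) − 69x_i − 0.5x_i², with X = x_i + Σ_{j≠i} x_j.
First-order condition: 295 − 3x_i − Σ_{j≠i} x_j = 0.
Imposing symmetry (x_j = x for all j) turns Σ_{j≠i} x_j into 2x, so 295 = 5x and x = 59.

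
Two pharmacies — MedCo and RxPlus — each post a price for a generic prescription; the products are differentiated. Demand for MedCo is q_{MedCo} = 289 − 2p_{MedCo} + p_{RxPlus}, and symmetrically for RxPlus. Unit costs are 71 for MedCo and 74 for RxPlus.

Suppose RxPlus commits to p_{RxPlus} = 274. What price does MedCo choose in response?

176.25

MedCo's profit: π = (p_{MedCo} − 71)(289 − 2p_{MedCo} + p_{RxPlus}).
∂π/∂p_{MedCo} = 431 − 4p_{MedCo} + p_{RxPlus} = 0 ⇒ p_{MedCo} = 107.75 + 0.25p_{RxPlus}.
At p_{RxPlus} = 274: p_{MedCo} = 107.75 + 0.25·274 = 176.25.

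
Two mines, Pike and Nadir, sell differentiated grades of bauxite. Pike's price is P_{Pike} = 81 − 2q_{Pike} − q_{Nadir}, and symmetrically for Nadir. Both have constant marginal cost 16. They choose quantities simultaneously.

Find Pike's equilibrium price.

42

Mine Pike's profit: π = q_{Pike}(81 − 2q_{Pike} − q_{Nadir}) − 16q_{Pike}.
∂π/∂q_{Pike} = 65 − 4q_{Pike} − q_{Nadir} = 0 ⇒ q_{Pike} = 16.25 − 0.25q_{Nadir}.
The game is symmetric, so in equilibrium q_{Nadir} = q_{Pike}: the reaction function gives 1.25q_{Pike} = 16.25, hence q_{Pike} = 13.
P_{Pike} = 81 − 2·13 − 13 = 42.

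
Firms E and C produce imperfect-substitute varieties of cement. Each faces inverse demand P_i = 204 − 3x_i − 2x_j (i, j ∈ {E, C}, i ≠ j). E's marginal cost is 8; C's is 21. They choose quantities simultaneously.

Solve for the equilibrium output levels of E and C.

25.3125, 22.0625

Firm E's profit: π = x_E(204 − 3x_E − 2x_C) − 8x_E.
∂π/∂x_E = 196 − 6x_E − 2x_C = 0 ⇒ x_E = 98/3 − (1/3)x_C.
Similarly x_C = 30.5 − (1/3)x_E.
Plugging x_C into E's best response: x_E = 98/3 − (1/3)(30.5 − (1/3)x_E) ⇒ (8/9)x_E = 22.5, so x_E = 25.3125.
Then x_C = 30.5 − (1/3)·25.3125 = 22.0625.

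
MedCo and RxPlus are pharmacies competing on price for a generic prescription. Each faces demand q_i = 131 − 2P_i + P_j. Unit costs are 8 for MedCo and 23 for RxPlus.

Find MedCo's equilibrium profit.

MedCo's profit: π = (P_{MedCo} − 8)(131 − 2P_{MedCo} + P_{RxPlus}).
∂π/∂P_{MedCo} = 147 − 4P_{MedCo} + P_{RxPlus} = 0 ⇒ P_{MedCo} = 36.75 + 0.25P_{RxPlus}.
Similarly P_{RxPlus} = 44.25 + 0.25P_{MedCo}.
Plugging P_{RxPlus} into MedCo's best response: P_{MedCo} = 36.75 + 0.25(44.25 + 0.25P_{MedCo}) ⇒ 0.9375P_{MedCo} = 47.8125, so P_{MedCo} = 51.
Then P_{RxPlus} = 44.25 + 0.25·51 = 57.
q_{MedCo} = 131 − 2·51 + 57 = 86.
Profit = (51 − 8)·86 = 3698.

3698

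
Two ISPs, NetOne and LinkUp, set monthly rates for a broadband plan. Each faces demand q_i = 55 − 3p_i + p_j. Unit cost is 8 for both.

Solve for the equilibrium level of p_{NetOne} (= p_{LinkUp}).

NetOne's profit: π = (p_{NetOne} − 8)(55 − 3p_{NetOne} + p_{LinkUp}).
∂π/∂p_{NetOne} = 79 − 6p_{NetOne} + p_{LinkUp} = 0 ⇒ p_{NetOne} = 79/6 + (1/6)p_{LinkUp}.
Setting p_{NetOne} = p_{LinkUp} in the reaction function: p_{NetOne} = 79/6 + (1/6)p_{NetOne}, so p_{NetOne} = (79/6) / (5/6) = 15.8.

15.8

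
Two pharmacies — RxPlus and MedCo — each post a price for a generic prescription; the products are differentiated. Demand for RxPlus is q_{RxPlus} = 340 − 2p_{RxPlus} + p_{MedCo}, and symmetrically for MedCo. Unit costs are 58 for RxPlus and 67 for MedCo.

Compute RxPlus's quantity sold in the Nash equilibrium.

RxPlus's profit: π = (p_{RxPlus} − 58)(340 − 2p_{RxPlus} + p_{MedCo}).
∂π/∂p_{RxPlus} = 456 − 4p_{RxPlus} + p_{MedCo} = 0 ⇒ p_{RxPlus} = 114 + 0.25p_{MedCo}.
Similarly p_{MedCo} = 118.5 + 0.25p_{RxPlus}.
Plugging p_{MedCo} into RxPlus's best response: p_{RxPlus} = 114 + 0.25(118.5 + 0.25p_{RxPlus}) ⇒ 0.9375p_{RxPlus} = 143.625, so p_{RxPlus} = 153.2.
Then p_{MedCo} = 118.5 + 0.25·153.2 = 156.8.
q_{RxPlus} = 340 − 2·153.2 + 156.8 = 190.4.

190.4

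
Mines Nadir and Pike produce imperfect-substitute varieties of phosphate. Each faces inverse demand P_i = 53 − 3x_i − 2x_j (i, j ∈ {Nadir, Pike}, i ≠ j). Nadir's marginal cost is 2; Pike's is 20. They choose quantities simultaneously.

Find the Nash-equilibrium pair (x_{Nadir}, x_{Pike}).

7.5, 3

Mine Nadir's profit: π = x_{Nadir}(53 − 3x_{Nadir} − 2x_{Pike}) − 2x_{Nadir}.
∂π/∂x_{Nadir} = 51 − 6x_{Nadir} − 2x_{Pike} = 0 ⇒ x_{Nadir} = 8.5 − (1/3)x_{Pike}.
Similarly x_{Pike} = 5.5 − (1/3)x_{Nadir}.
Substituting the second reaction function into the first: x_{Nadir} = 8.5 − (1/3)(5.5 − (1/3)x_{Nadir}), which gives (8/9)x_{Nadir} = 20/3 ⇒ x_{Nadir} = 7.5.
Then x_{Pike} = 5.5 − (1/3)·7.5 = 3.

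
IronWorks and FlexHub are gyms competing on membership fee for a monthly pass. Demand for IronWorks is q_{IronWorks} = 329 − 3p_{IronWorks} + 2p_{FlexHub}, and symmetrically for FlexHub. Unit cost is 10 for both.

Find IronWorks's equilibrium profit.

19080.1875

IronWorks's profit: π = (p_{IronWorks} − 10)(329 − 3p_{IronWorks} + 2p_{FlexHub}).
∂π/∂p_{IronWorks} = 359 − 6p_{IronWorks} + 2p_{FlexHub} = 0 ⇒ p_{IronWorks} = 359/6 + (1/3)p_{FlexHub}.
Setting p_{IronWorks} = p_{FlexHub} in the reaction function: p_{IronWorks} = 359/6 + (1/3)p_{IronWorks}, so p_{IronWorks} = (359/6) / (2/3) = 89.75.
q_{IronWorks} = 329 − 3·89.75 + 2·89.75 = 239.25.
Profit = (89.75 − 10)·239.25 = 19080.1875.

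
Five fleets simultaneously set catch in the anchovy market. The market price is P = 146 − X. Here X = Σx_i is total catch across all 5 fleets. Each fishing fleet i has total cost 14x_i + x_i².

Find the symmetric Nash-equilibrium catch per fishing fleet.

A representative fishing fleet's profit is π_i = x_i(146 − X) − 14x_i − x_i², with X = x_i + Σ_{j≠i} x_j.
First-order condition: 132 − 4x_i − Σ_{j≠i} x_j = 0.
With identical fishing fleets, set every x_j = x: then 132 − 4x − 4x = 0, i.e. x = 132/8 = 16.5.

16.5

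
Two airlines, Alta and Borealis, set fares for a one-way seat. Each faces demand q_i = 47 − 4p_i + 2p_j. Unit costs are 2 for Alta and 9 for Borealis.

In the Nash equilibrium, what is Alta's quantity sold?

32.4

Alta's profit: π = (p_{Alta} − 2)(47 − 4p_{Alta} + 2p_{Borealis}).
∂π/∂p_{Alta} = 55 − 8p_{Alta} + 2p_{Borealis} = 0 ⇒ p_{Alta} = 6.875 + 0.25p_{Borealis}.
Similarly p_{Borealis} = 10.375 + 0.25p_{Alta}.
Solving the two reaction functions simultaneously: (1 − (0.25)(0.25))p_{Alta} = 6.875 + 0.25·10.375, so 0.9375p_{Alta} = 303/32 and p_{Alta} = 10.1.
Then p_{Borealis} = 10.375 + 0.25·10.1 = 12.9.
q_{Alta} = 47 − 4·10.1 + 2·12.9 = 32.4.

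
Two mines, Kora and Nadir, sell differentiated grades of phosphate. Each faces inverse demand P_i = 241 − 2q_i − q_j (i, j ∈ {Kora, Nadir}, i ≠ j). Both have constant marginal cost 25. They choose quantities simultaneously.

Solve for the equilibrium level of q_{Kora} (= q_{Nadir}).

43.2

Mine Kora's profit: π = q_{Kora}(241 − 2q_{Kora} − q_{Nadir}) − 25q_{Kora}.
∂π/∂q_{Kora} = 216 − 4q_{Kora} − q_{Nadir} = 0 ⇒ q_{Kora} = 54 − 0.25q_{Nadir}.
By symmetry q_{Nadir} = q_{Kora}; substituting into the reaction function, 1.25q_{Kora} = 54 and q_{Kora} = 43.2.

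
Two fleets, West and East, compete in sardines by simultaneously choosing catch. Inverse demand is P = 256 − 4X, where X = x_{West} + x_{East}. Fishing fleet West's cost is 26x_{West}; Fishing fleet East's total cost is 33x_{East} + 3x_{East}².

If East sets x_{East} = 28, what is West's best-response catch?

Fishing fleet West's profit: π = x_{West}(256 − 4(x_{West} + x_{East})) − 26x_{West}.
∂π/∂x_{West} = 230 − 8x_{West} − 4x_{East} = 0, so x_{West} = 28.75 − 0.5x_{East}.
At x_{East} = 28: x_{West} = 28.75 − 0.5·28 = 14.75.

14.75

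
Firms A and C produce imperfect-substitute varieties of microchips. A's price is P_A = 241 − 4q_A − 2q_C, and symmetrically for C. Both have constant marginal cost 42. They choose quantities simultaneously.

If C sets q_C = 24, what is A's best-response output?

Firm A's profit: π = q_A(241 − 4q_A − 2q_C) − 42q_A.
∂π/∂q_A = 199 − 8q_A − 2q_C = 0 ⇒ q_A = 24.875 − 0.25q_C.
At q_C = 24: q_A = 24.875 − 0.25·24 = 18.875.

18.875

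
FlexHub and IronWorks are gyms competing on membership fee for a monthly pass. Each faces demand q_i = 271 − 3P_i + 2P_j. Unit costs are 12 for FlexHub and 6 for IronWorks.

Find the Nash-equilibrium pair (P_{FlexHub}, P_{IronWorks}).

75.625, 73.375

FlexHub's profit: π = (P_{FlexHub} − 12)(271 − 3P_{FlexHub} + 2P_{IronWorks}).
∂π/∂P_{FlexHub} = 307 − 6P_{FlexHub} + 2P_{IronWorks} = 0 ⇒ P_{FlexHub} = 307/6 + (1/3)P_{IronWorks}.
Similarly P_{IronWorks} = 289/6 + (1/3)P_{FlexHub}.
Solving the two reaction functions simultaneously: (1 − (1/3)(1/3))P_{FlexHub} = 307/6 + (1/3)·(289/6), so (8/9)P_{FlexHub} = 605/9 and P_{FlexHub} = 75.625.
Then P_{IronWorks} = 289/6 + (1/3)·75.625 = 73.375.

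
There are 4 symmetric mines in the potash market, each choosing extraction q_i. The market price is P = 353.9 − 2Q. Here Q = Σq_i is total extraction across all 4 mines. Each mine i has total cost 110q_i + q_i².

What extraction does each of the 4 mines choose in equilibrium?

20.325

A representative mine's profit is π_i = q_i(353.9 − 2Q) − 110q_i − q_i², with Q = q_i + Σ_{j≠i} q_j.
First-order condition: 243.9 − 6q_i − 2Σ_{j≠i} q_j = 0.
Imposing symmetry (q_j = q for all j) turns Σ_{j≠i} q_j into 3q, so 243.9 = 12q and q = 20.325.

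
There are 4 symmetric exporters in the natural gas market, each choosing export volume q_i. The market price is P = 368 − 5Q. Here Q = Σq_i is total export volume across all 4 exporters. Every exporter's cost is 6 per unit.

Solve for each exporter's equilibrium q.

A representative exporter's profit is π_i = q_i(368 − 5Q) − 6q_i, with Q = q_i + Σ_{j≠i} q_j.
First-order condition: 362 − 10q_i − 5Σ_{j≠i} q_j = 0.
Imposing symmetry (q_j = q for all j) turns Σ_{j≠i} q_j into 3q, so 362 = 25q and q = 14.48.

14.48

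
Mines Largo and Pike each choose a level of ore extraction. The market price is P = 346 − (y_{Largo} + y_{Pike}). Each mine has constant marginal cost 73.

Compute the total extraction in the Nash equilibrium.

182

Mine Largo's profit: π = y_{Largo}(346 − (y_{Largo} + y_{Pike})) − 73y_{Largo}.
∂π/∂y_{Largo} = 273 − 2y_{Largo} − y_{Pike} = 0, so y_{Largo} = 136.5 − 0.5y_{Pike}.
Setting y_{Largo} = y_{Pike} in the reaction function: y_{Largo} = 136.5 − 0.5y_{Largo}, so y_{Largo} = 136.5 / 1.5 = 91.
Total extraction: 91 + 91 = 182.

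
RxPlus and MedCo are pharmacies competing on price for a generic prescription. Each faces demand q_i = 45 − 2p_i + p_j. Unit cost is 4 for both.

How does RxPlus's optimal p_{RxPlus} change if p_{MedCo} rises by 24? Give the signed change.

6

RxPlus's profit: π = (p_{RxPlus} − 4)(45 − 2p_{RxPlus} + p_{MedCo}).
∂π/∂p_{RxPlus} = 53 − 4p_{RxPlus} + p_{MedCo} = 0 ⇒ p_{RxPlus} = 13.25 + 0.25p_{MedCo}.
The reaction-function slope is 0.25, so a 24-unit rise in p_{MedCo} moves p_{RxPlus} by 0.25 × 24 = 6. RxPlus's best response rises — the actions are strategic complements.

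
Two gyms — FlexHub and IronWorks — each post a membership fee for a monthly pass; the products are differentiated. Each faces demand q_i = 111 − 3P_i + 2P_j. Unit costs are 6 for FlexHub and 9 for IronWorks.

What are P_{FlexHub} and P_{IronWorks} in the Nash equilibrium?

32.8125, 33.9375

FlexHub's profit: π = (P_{FlexHub} − 6)(111 − 3P_{FlexHub} + 2P_{IronWorks}).
∂π/∂P_{FlexHub} = 129 − 6P_{FlexHub} + 2P_{IronWorks} = 0 ⇒ P_{FlexHub} = 21.5 + (1/3)P_{IronWorks}.
Similarly P_{IronWorks} = 23 + (1/3)P_{FlexHub}.
Substituting the second reaction function into the first: P_{FlexHub} = 21.5 + (1/3)(23 + (1/3)P_{FlexHub}), which gives (8/9)P_{FlexHub} = 175/6 ⇒ P_{FlexHub} = 32.8125.
Then P_{IronWorks} = 23 + (1/3)·32.8125 = 33.9375.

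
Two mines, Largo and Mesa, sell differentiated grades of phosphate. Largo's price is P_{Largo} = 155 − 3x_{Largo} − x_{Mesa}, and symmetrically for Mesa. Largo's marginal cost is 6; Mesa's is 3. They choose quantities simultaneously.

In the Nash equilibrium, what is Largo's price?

69.6

Mine Largo's profit: π = x_{Largo}(155 − 3x_{Largo} − x_{Mesa}) − 6x_{Largo}.
∂π/∂x_{Largo} = 149 − 6x_{Largo} − x_{Mesa} = 0 ⇒ x_{Largo} = 149/6 − (1/6)x_{Mesa}.
Similarly x_{Mesa} = 76/3 − (1/6)x_{Largo}.
Solving the two reaction functions simultaneously: (1 − (−1/6)(−1/6))x_{Largo} = 149/6 − (1/6)·(76/3), so (35/36)x_{Largo} = 371/18 and x_{Largo} = 21.2.
Then x_{Mesa} = 76/3 − (1/6)·21.2 = 21.8.
P_{Largo} = 155 − 3·21.2 − 21.8 = 69.6.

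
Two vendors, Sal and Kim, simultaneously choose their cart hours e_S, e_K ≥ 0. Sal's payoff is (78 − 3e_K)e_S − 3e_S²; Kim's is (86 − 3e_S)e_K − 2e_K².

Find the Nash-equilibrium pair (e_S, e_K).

Expanding Sal's payoff: 78e_S − 3e_Ke_S − 3e_S².
∂π/∂e_S = 78 − 3e_K − 6e_S = 0, so e_S = 13 − 0.5e_K.
Likewise for Kim: e_K = 21.5 − 0.75e_S.
Plugging e_K into Sal's best response: e_S = 13 − 0.5(21.5 − 0.75e_S) ⇒ 0.625e_S = 2.25, so e_S = 3.6.
Then e_K = 21.5 − 0.75·3.6 = 18.8.

3.6, 18.8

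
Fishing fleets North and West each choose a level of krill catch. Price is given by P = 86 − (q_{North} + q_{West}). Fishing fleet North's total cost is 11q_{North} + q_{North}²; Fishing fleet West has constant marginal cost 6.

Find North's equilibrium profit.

Fishing fleet North's profit: π = q_{North}(86 − (q_{North} + q_{West})) − 11q_{North} − q_{North}².
∂π/∂q_{North} = 75 − 4q_{North} − q_{West} = 0, so q_{North} = 18.75 − 0.25q_{West}.
For West: ∂π/∂q_{West} = 80 − 2q_{West} − q_{North} = 0 ⇒ q_{West} = 40 − 0.5q_{North}.
Solving the two reaction functions simultaneously: (1 − (−0.25)(−0.5))q_{North} = 18.75 − 0.25·40, so 0.875q_{North} = 8.75 and q_{North} = 10.
Then q_{West} = 40 − 0.5·10 = 35.
Price P = 86 − 45 = 41.
North's profit: (41 − 11)·10 − (10)² = 200.

200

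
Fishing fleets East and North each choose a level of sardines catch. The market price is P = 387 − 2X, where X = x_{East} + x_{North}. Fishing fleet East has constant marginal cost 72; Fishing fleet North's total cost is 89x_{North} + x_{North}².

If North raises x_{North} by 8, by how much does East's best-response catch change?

Fishing fleet East's profit: π = x_{East}(387 − 2(x_{East} + x_{North})) − 72x_{East}.
∂π/∂x_{East} = 315 − 4x_{East} − 2x_{North} = 0, so x_{East} = 78.75 − 0.5x_{North}.
The reaction-function slope is −0.5, so an 8-unit rise in x_{North} moves x_{East} by −0.5 × 8 = −4. East's best response falls — the actions are strategic substitutes.

-4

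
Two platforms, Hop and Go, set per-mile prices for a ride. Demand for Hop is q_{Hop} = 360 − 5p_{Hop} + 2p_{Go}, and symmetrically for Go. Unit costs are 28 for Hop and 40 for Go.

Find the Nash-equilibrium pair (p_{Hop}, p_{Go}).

63.75, 68.75

Hop's profit: π = (p_{Hop} − 28)(360 − 5p_{Hop} + 2p_{Go}).
∂π/∂p_{Hop} = 500 − 10p_{Hop} + 2p_{Go} = 0 ⇒ p_{Hop} = 50 + 0.2p_{Go}.
Similarly p_{Go} = 56 + 0.2p_{Hop}.
Substituting the second reaction function into the first: p_{Hop} = 50 + 0.2(56 + 0.2p_{Hop}), which gives 0.96p_{Hop} = 61.2 ⇒ p_{Hop} = 63.75.
Then p_{Go} = 56 + 0.2·63.75 = 68.75.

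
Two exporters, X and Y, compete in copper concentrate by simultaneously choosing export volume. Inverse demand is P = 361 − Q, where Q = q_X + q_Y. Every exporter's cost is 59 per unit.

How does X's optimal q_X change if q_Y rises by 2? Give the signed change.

Exporter X's profit: π = q_X(361 − (q_X + q_Y)) − 59q_X.
∂π/∂q_X = 302 − 2q_X − q_Y = 0, so q_X = 151 − 0.5q_Y.
The reaction-function slope is −0.5, so a 2-unit rise in q_Y moves q_X by −0.5 × 2 = −1. X's best response falls — the actions are strategic substitutes.

-1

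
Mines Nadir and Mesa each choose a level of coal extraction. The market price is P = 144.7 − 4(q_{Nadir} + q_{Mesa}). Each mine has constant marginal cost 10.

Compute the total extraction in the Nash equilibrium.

Mine Nadir's profit: π = q_{Nadir}(144.7 − 4(q_{Nadir} + q_{Mesa})) − 10q_{Nadir}.
∂π/∂q_{Nadir} = 134.7 − 8q_{Nadir} − 4q_{Mesa} = 0, so q_{Nadir} = 16.8375 − 0.5q_{Mesa}.
The game is symmetric, so in equilibrium q_{Mesa} = q_{Nadir}: the reaction function gives 1.5q_{Nadir} = 16.8375, hence q_{Nadir} = 11.225.
Total extraction: 11.225 + 11.225 = 22.45.

22.45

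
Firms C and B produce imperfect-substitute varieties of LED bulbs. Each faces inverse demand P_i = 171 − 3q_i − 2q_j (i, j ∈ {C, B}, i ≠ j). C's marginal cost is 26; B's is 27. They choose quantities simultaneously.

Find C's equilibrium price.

80.5625

Firm C's profit: π = q_C(171 − 3q_C − 2q_B) − 26q_C.
∂π/∂q_C = 145 − 6q_C − 2q_B = 0 ⇒ q_C = 145/6 − (1/3)q_B.
Similarly q_B = 24 − (1/3)q_C.
Substituting the second reaction function into the first: q_C = 145/6 − (1/3)(24 − (1/3)q_C), which gives (8/9)q_C = 97/6 ⇒ q_C = 18.1875.
Then q_B = 24 − (1/3)·18.1875 = 17.9375.
P_C = 171 − 3·18.1875 − 2·17.9375 = 80.5625.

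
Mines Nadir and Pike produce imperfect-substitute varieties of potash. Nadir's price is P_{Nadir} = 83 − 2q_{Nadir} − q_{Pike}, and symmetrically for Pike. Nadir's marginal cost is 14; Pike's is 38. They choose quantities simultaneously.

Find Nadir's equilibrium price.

44.8

Mine Nadir's profit: π = q_{Nadir}(83 − 2q_{Nadir} − q_{Pike}) − 14q_{Nadir}.
∂π/∂q_{Nadir} = 69 − 4q_{Nadir} − q_{Pike} = 0 ⇒ q_{Nadir} = 17.25 − 0.25q_{Pike}.
Similarly q_{Pike} = 11.25 − 0.25q_{Nadir}.
Substituting the second reaction function into the first: q_{Nadir} = 17.25 − 0.25(11.25 − 0.25q_{Nadir}), which gives 0.9375q_{Nadir} = 14.4375 ⇒ q_{Nadir} = 15.4.
Then q_{Pike} = 11.25 − 0.25·15.4 = 7.4.
P_{Nadir} = 83 − 2·15.4 − 7.4 = 44.8.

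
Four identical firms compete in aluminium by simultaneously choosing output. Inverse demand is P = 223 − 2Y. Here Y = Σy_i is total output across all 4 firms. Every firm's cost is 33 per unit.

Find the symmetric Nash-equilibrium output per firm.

19

A representative firm's profit is π_i = y_i(223 − 2Y) − 33y_i, with Y = y_i + Σ_{j≠i} y_j.
First-order condition: 190 − 4y_i − 2Σ_{j≠i} y_j = 0.
Imposing symmetry (y_j = y for all j) turns Σ_{j≠i} y_j into 3y, so 190 = 10y and y = 19.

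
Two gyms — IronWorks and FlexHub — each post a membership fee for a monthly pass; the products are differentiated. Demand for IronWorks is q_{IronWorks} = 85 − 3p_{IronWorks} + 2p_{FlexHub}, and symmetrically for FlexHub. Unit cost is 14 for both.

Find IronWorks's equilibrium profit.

IronWorks's profit: π = (p_{IronWorks} − 14)(85 − 3p_{IronWorks} + 2p_{FlexHub}).
∂π/∂p_{IronWorks} = 127 − 6p_{IronWorks} + 2p_{FlexHub} = 0 ⇒ p_{IronWorks} = 127/6 + (1/3)p_{FlexHub}.
Setting p_{IronWorks} = p_{FlexHub} in the reaction function: p_{IronWorks} = 127/6 + (1/3)p_{IronWorks}, so p_{IronWorks} = (127/6) / (2/3) = 31.75.
q_{IronWorks} = 85 − 3·31.75 + 2·31.75 = 53.25.
Profit = (31.75 − 14)·53.25 = 945.1875.

945.1875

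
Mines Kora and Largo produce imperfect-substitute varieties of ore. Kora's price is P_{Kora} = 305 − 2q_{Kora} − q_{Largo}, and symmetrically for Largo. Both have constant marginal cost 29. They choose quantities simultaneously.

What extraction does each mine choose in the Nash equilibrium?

Mine Kora's profit: π = q_{Kora}(305 − 2q_{Kora} − q_{Largo}) − 29q_{Kora}.
∂π/∂q_{Kora} = 276 − 4q_{Kora} − q_{Largo} = 0 ⇒ q_{Kora} = 69 − 0.25q_{Largo}.
Setting q_{Kora} = q_{Largo} in the reaction function: q_{Kora} = 69 − 0.25q_{Kora}, so q_{Kora} = 69 / 1.25 = 55.2.

55.2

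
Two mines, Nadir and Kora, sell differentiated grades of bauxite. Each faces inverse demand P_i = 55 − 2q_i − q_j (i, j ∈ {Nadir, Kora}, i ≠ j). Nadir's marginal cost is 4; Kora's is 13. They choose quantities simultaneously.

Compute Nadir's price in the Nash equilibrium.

25.6

Mine Nadir's profit: π = q_{Nadir}(55 − 2q_{Nadir} − q_{Kora}) − 4q_{Nadir}.
∂π/∂q_{Nadir} = 51 − 4q_{Nadir} − q_{Kora} = 0 ⇒ q_{Nadir} = 12.75 − 0.25q_{Kora}.
Similarly q_{Kora} = 10.5 − 0.25q_{Nadir}.
Plugging q_{Kora} into Nadir's best response: q_{Nadir} = 12.75 − 0.25(10.5 − 0.25q_{Nadir}) ⇒ 0.9375q_{Nadir} = 10.125, so q_{Nadir} = 10.8.
Then q_{Kora} = 10.5 − 0.25·10.8 = 7.8.
P_{Nadir} = 55 − 2·10.8 − 7.8 = 25.6.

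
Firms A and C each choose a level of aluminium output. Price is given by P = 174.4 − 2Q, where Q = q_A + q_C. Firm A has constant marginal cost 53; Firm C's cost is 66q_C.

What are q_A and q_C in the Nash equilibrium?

22.4, 15.9

Firm A's profit: π = q_A(174.4 − 2(q_A + q_C)) − 53q_A.
∂π/∂q_A = 121.4 − 4q_A − 2q_C = 0, so q_A = 30.35 − 0.5q_C.
By the same steps for C: q_C = 27.1 − 0.5q_A.
Plugging q_C into A's best response: q_A = 30.35 − 0.5(27.1 − 0.5q_A) ⇒ 0.75q_A = 16.8, so q_A = 22.4.
Then q_C = 27.1 − 0.5·22.4 = 15.9.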